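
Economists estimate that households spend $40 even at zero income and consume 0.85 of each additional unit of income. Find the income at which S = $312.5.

S = Y − C = -40 + 0.15Y
-40 + 0.15Y = 312.5, so 0.15Y = 352.5 and Y = 2350

Y = 2350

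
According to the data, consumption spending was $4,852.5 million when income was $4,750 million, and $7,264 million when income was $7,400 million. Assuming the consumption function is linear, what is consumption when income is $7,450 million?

C = 7309.5

MPC = (7264 − 4852.5)/(7400 − 4750) = 2411.5/2650 = 0.91
a = 4852.5 − 0.91(4750) = 4852.5 − 4322.5 = 530
C = 530 + 0.91(7450) = 530 + 6779.5 = 7309.5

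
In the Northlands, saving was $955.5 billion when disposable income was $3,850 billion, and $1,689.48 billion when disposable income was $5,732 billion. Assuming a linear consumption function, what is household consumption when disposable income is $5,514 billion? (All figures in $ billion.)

MPS = ΔS/ΔY = (1689.48 − 955.5)/(5732 − 3850) = 733.98/1882 = 0.39
MPC = 1 − MPS = 0.61
Autonomous saving = 955.5 − 0.39(3850) = -546, so a = 546
C = 546 + 0.61(5514) = 546 + 3363.54 = 3909.54

C = 3909.54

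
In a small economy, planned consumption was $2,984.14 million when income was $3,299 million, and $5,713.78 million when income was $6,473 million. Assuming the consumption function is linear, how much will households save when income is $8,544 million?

S = 1049.16

MPC = (5713.78 − 2984.14)/(6473 − 3299) = 2729.64/3174 = 0.86
a = 2984.14 − 0.86(3299) = 2984.14 − 2837.14 = 147
C = 147 + 0.86(8544) = 7494.84
S = 8544 − 7494.84 = 1049.16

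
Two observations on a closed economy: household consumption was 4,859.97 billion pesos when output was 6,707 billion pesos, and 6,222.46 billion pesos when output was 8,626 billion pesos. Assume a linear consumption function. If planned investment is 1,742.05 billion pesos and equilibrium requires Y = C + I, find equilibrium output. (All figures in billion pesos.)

MPC = (6222.46 − 4859.97)/(8626 − 6707) = 1362.49/1919 = 0.71
a = 4859.97 − 0.71(6707) = 98
Equilibrium: Y = 98 + 0.71Y + 1742.05
0.29Y = 1840.05, so Y = 1840.05/0.29 = 6345

Y = 6345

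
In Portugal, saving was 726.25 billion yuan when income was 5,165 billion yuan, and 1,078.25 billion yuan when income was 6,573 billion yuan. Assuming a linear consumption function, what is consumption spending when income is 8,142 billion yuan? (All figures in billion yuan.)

C = 6671.5

MPS = ΔS/ΔY = (1078.25 − 726.25)/(6573 − 5165) = 352/1408 = 0.25
MPC = 1 − MPS = 0.75
Autonomous saving = 726.25 − 0.25(5165) = -565, so a = 565
C = 565 + 0.75(8142) = 565 + 6106.5 = 6671.5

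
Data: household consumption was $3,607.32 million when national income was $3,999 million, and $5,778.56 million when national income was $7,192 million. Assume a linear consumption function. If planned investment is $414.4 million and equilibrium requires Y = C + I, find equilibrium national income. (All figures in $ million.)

Y = 4070

MPC = (5778.56 − 3607.32)/(7192 − 3999) = 2171.24/3193 = 0.68
a = 3607.32 − 0.68(3999) = 888
Equilibrium: Y = 888 + 0.68Y + 414.4
0.32Y = 1302.4, so Y = 1302.4/0.32 = 4070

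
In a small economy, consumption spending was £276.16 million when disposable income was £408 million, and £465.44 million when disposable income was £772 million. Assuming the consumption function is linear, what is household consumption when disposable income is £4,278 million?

C = 2288.56

MPC = (465.44 − 276.16)/(772 − 408) = 189.28/364 = 0.52
a = 276.16 − 0.52(408) = 276.16 − 212.16 = 64
C = 64 + 0.52(4278) = 64 + 2224.56 = 2288.56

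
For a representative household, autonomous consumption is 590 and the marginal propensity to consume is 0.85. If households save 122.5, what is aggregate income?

S = Y − C = -590 + 0.15Y
-590 + 0.15Y = 122.5, so 0.15Y = 712.5 and Y = 4750

Y = 4750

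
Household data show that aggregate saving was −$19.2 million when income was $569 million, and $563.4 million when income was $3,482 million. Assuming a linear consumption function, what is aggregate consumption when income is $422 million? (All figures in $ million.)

C = 470.6

MPS = ΔS/ΔY = (563.4 − (-19.2))/(3482 − 569) = 582.6/2913 = 0.2
MPC = 1 − MPS = 0.8
Autonomous saving = -19.2 − 0.2(569) = -133, so a = 133
C = 133 + 0.8(422) = 133 + 337.6 = 470.6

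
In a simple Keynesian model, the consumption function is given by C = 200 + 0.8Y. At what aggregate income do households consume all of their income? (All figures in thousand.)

At break-even, C = Y: 200 + 0.8Y = Y
0.2Y = 200, so Y = 200/0.2 = 1000

Y = 1000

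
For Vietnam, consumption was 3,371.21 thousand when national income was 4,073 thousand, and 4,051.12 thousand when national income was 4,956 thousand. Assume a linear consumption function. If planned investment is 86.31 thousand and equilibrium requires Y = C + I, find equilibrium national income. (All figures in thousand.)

Y = 1397

MPC = (4051.12 − 3371.21)/(4956 − 4073) = 679.91/883 = 0.77
a = 3371.21 − 0.77(4073) = 235
Equilibrium: Y = 235 + 0.77Y + 86.31
0.23Y = 321.31, so Y = 321.31/0.23 = 1397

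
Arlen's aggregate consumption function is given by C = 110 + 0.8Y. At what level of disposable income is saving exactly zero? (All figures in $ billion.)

Y = 550

At break-even, C = Y: 110 + 0.8Y = Y
0.2Y = 110, so Y = 110/0.2 = 550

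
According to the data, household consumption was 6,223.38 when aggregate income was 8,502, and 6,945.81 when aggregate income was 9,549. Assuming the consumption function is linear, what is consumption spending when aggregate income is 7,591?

C = 5594.79

MPC = (6945.81 − 6223.38)/(9549 − 8502) = 722.43/1047 = 0.69
a = 6223.38 − 0.69(8502) = 6223.38 − 5866.38 = 357
C = 357 + 0.69(7591) = 357 + 5237.79 = 5594.79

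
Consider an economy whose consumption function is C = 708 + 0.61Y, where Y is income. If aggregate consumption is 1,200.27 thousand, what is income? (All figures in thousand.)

708 + 0.61Y = 1200.27
0.61Y = 492.27, so Y = 492.27/0.61 = 807

Y = 807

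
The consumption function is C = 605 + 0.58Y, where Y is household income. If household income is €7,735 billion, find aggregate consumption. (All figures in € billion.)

C = 5091.3

C = 605 + 0.58(7735) = 605 + 4486.3 = 5091.3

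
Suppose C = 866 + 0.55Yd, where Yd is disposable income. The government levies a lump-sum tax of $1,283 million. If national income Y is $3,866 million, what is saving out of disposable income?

S = 296.35

Yd = Y − T = 3866 − 1283 = 2583
C = 866 + 0.55(2583) = 866 + 1420.65 = 2286.65
S = Yd − C = 2583 − 2286.65 = 296.35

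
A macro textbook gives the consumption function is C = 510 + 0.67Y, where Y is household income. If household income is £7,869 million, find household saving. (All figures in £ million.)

C = 510 + 0.67(7869) = 510 + 5272.23 = 5782.23
S = Y − C = 7869 − 5782.23 = 2086.77

S = 2086.77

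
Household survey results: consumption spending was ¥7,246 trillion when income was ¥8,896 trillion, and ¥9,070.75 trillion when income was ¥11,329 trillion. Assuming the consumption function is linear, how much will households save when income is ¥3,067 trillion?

MPC = (9070.75 − 7246)/(11329 − 8896) = 1824.75/2433 = 0.75
a = 7246 − 0.75(8896) = 7246 − 6672 = 574
C = 574 + 0.75(3067) = 2874.25
S = 3067 − 2874.25 = 192.75

S = 192.75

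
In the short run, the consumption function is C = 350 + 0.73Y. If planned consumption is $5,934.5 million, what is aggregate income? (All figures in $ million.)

350 + 0.73Y = 5934.5
0.73Y = 5584.5, so Y = 5584.5/0.73 = 7650

Y = 7650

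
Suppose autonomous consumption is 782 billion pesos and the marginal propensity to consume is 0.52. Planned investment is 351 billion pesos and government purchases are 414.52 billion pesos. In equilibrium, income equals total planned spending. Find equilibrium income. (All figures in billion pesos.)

Y = 3224

Y = C + I + G = 782 + 0.52Y + 351 + 414.52
Y − 0.52Y = 1547.52
0.48Y = 1547.52, so Y = 1547.52/0.48 = 3224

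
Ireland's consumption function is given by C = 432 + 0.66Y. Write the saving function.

S = -432 + 0.34Y

S = Y − C = Y − (432 + 0.66Y) = -432 + (1 − 0.66)Y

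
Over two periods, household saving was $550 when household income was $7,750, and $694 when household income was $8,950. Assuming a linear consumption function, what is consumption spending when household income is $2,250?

C = 2360

MPS = ΔS/ΔY = (694 − 550)/(8950 − 7750) = 144/1200 = 0.12
MPC = 1 − MPS = 0.88
Autonomous saving = 550 − 0.12(7750) = -380, so a = 380
C = 380 + 0.88(2250) = 380 + 1980 = 2360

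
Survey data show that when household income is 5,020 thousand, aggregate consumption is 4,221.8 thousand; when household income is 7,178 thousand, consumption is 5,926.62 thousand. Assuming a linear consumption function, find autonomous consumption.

a = 256

MPC = ΔC/ΔY = (5926.62 − 4221.8)/(7178 − 5020) = 1704.82/2158 = 0.79
a = C − MPC·Y = 4221.8 − 0.79(5020) = 4221.8 − 3965.8 = 256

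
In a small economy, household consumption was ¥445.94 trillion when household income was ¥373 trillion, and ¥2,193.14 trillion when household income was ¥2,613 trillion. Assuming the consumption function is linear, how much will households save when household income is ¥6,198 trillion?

MPC = (2193.14 − 445.94)/(2613 − 373) = 1747.2/2240 = 0.78
a = 445.94 − 0.78(373) = 445.94 − 290.94 = 155
C = 155 + 0.78(6198) = 4989.44
S = 6198 − 4989.44 = 1208.56

S = 1208.56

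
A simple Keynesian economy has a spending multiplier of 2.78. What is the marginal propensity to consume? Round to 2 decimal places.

MPC = 0.64

k = 1/(1 − MPC), so 1 − MPC = 1/k = 1/2.78 = 0.3597
MPC = 1 − 0.3597 = 0.64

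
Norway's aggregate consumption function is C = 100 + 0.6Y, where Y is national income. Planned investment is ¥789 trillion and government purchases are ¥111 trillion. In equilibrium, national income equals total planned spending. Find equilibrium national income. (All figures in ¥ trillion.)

Y = C + I + G = 100 + 0.6Y + 789 + 111
Y − 0.6Y = 1000
0.4Y = 1000, so Y = 1000/0.4 = 2500

Y = 2500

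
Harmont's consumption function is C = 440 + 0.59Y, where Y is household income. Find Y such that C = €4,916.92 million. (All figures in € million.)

440 + 0.59Y = 4916.92
0.59Y = 4476.92, so Y = 4476.92/0.59 = 7588

Y = 7588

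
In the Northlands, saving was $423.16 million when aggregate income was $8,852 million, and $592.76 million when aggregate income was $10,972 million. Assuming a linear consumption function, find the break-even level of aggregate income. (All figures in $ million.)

MPS = ΔS/ΔY = (592.76 − 423.16)/(10972 − 8852) = 169.6/2120 = 0.08
MPC = 1 − MPS = 0.92
From S(8852) = 423.16: −a + 0.08(8852) = 423.16, so a = 708.16 − 423.16 = 285
Break-even (S = 0): Y = a/MPS = 285/0.08 = 3562.5

Y = 3562.5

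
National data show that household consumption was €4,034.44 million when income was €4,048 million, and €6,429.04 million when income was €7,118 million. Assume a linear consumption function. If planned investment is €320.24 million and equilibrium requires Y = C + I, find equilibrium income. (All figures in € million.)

Y = 5442

MPC = (6429.04 − 4034.44)/(7118 − 4048) = 2394.6/3070 = 0.78
a = 4034.44 − 0.78(4048) = 877
Equilibrium: Y = 877 + 0.78Y + 320.24
0.22Y = 1197.24, so Y = 1197.24/0.22 = 5442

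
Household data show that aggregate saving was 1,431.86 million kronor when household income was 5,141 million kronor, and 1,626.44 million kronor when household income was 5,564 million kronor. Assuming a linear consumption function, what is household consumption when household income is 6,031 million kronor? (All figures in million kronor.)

C = 4189.74

MPS = ΔS/ΔY = (1626.44 − 1431.86)/(5564 − 5141) = 194.58/423 = 0.46
MPC = 1 − MPS = 0.54
Autonomous saving = 1431.86 − 0.46(5141) = -933, so a = 933
C = 933 + 0.54(6031) = 933 + 3256.74 = 4189.74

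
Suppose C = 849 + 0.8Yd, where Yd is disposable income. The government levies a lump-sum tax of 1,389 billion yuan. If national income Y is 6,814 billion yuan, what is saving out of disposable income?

Yd = Y − T = 6814 − 1389 = 5425
C = 849 + 0.8(5425) = 849 + 4340 = 5189
S = Yd − C = 5425 − 5189 = 236

S = 236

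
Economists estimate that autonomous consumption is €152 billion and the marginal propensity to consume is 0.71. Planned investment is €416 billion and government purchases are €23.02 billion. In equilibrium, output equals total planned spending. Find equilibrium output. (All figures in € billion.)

Y = C + I + G = 152 + 0.71Y + 416 + 23.02
Y − 0.71Y = 591.02
0.29Y = 591.02, so Y = 591.02/0.29 = 2038

Y = 2038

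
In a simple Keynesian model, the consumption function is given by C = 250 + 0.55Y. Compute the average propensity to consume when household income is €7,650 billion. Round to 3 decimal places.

C = 250 + 0.55(7650) = 4457.5
APC = C/Y = 4457.5/7650 = 0.583

APC = 0.583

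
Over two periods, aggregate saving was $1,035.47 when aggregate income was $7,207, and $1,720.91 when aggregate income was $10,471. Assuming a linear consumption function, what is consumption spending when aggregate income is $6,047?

MPS = ΔS/ΔY = (1720.91 − 1035.47)/(10471 − 7207) = 685.44/3264 = 0.21
MPC = 1 − MPS = 0.79
Autonomous saving = 1035.47 − 0.21(7207) = -478, so a = 478
C = 478 + 0.79(6047) = 478 + 4777.13 = 5255.13

C = 5255.13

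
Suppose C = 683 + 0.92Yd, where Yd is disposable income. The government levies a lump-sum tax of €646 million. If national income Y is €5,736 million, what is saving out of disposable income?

Yd = Y − T = 5736 − 646 = 5090
C = 683 + 0.92(5090) = 683 + 4682.8 = 5365.8
S = Yd − C = 5090 − 5365.8 = -275.8

S = -275.8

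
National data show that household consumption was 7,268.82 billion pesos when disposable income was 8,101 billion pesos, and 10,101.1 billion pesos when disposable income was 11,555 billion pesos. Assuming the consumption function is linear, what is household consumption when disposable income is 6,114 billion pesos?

MPC = (10101.1 − 7268.82)/(11555 − 8101) = 2832.28/3454 = 0.82
a = 7268.82 − 0.82(8101) = 7268.82 − 6642.82 = 626
C = 626 + 0.82(6114) = 626 + 5013.48 = 5639.48

C = 5639.48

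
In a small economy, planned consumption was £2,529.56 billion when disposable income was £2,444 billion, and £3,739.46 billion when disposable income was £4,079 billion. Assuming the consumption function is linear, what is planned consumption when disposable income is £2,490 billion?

MPC = (3739.46 − 2529.56)/(4079 − 2444) = 1209.9/1635 = 0.74
a = 2529.56 − 0.74(2444) = 2529.56 − 1808.56 = 721
C = 721 + 0.74(2490) = 721 + 1842.6 = 2563.6

C = 2563.6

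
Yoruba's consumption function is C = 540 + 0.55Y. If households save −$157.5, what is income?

Y = 850

S = Y − C = -540 + 0.45Y
-540 + 0.45Y = -157.5, so 0.45Y = 382.5 and Y = 850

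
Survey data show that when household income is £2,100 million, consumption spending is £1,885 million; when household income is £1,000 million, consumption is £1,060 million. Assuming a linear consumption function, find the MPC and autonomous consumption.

MPC = 0.75; a = 310

MPC = ΔC/ΔY = (1885 − 1060)/(2100 − 1000) = 825/1100 = 0.75
a = C − MPC·Y = 1060 − 0.75(1000) = 1060 − 750 = 310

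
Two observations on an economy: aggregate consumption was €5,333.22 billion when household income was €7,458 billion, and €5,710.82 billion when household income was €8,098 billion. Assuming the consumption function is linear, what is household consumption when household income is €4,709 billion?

C = 3711.31

MPC = (5710.82 − 5333.22)/(8098 − 7458) = 377.6/640 = 0.59
a = 5333.22 − 0.59(7458) = 5333.22 − 4400.22 = 933
C = 933 + 0.59(4709) = 933 + 2778.31 = 3711.31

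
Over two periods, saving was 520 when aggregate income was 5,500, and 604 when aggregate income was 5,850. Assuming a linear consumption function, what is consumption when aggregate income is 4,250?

MPS = ΔS/ΔY = (604 − 520)/(5850 − 5500) = 84/350 = 0.24
MPC = 1 − MPS = 0.76
Autonomous saving = 520 − 0.24(5500) = -800, so a = 800
C = 800 + 0.76(4250) = 800 + 3230 = 4030

C = 4030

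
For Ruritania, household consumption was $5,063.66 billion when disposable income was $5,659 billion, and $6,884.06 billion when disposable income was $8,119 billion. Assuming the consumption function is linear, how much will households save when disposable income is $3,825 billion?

S = 118.5

MPC = (6884.06 − 5063.66)/(8119 − 5659) = 1820.4/2460 = 0.74
a = 5063.66 − 0.74(5659) = 5063.66 − 4187.66 = 876
C = 876 + 0.74(3825) = 3706.5
S = 3825 − 3706.5 = 118.5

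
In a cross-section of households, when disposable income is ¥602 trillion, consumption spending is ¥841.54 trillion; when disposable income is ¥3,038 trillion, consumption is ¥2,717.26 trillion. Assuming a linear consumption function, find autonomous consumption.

MPC = ΔC/ΔY = (2717.26 − 841.54)/(3038 − 602) = 1875.72/2436 = 0.77
a = C − MPC·Y = 841.54 − 0.77(602) = 841.54 − 463.54 = 378

a = 378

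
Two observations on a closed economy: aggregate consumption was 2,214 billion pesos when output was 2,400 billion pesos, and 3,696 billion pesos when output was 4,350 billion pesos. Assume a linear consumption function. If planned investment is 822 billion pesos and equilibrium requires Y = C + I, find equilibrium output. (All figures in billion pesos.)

Y = 5050

MPC = (3696 − 2214)/(4350 − 2400) = 1482/1950 = 0.76
a = 2214 − 0.76(2400) = 390
Equilibrium: Y = 390 + 0.76Y + 822
0.24Y = 1212, so Y = 1212/0.24 = 5050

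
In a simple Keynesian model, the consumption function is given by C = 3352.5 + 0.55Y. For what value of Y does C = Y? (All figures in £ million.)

Y = 7450

At break-even, C = Y: 3352.5 + 0.55Y = Y
0.45Y = 3352.5, so Y = 3352.5/0.45 = 7450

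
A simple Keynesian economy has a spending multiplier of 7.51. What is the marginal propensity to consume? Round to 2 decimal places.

k = 1/(1 − MPC), so 1 − MPC = 1/k = 1/7.51 = 0.1332
MPC = 1 − 0.1332 = 0.87

MPC = 0.87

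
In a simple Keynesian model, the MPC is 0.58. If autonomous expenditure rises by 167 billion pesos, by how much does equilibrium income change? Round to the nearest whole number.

The multiplier is 1/(1 − MPC) = 1/0.42.
ΔY = 167/0.42 = 397.62 ≈ 398

ΔY ≈ 398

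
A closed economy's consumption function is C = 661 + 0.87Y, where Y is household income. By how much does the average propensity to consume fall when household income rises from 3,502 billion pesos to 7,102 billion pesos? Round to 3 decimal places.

At Y = 3502: C = 661 + 0.87(3502) = 3707.74, APC = 3707.74/3502 = 1.0587
At Y = 7102: C = 6839.74, APC = 6839.74/7102 = 0.9631
Fall in APC = 1.0587 − 0.9631 = 0.0956 ≈ 0.096

ΔAPC = 0.096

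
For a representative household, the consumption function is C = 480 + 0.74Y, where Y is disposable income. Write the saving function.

S = -480 + 0.26Y

S = Y − C = Y − (480 + 0.74Y) = -480 + (1 − 0.74)Y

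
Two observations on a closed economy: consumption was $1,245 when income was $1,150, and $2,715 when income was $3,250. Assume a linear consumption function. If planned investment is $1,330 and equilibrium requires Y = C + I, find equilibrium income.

Y = 5900

MPC = (2715 − 1245)/(3250 − 1150) = 1470/2100 = 0.7
a = 1245 − 0.7(1150) = 440
Equilibrium: Y = 440 + 0.7Y + 1330
0.3Y = 1770, so Y = 1770/0.3 = 5900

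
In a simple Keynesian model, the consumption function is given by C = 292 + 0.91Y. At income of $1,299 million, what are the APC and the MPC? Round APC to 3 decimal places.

APC = 1.135; MPC = 0.91

MPC = 0.91 (the slope of the consumption function)
C = 292 + 0.91(1299) = 1474.09, so APC = 1474.09/1299 = 1.135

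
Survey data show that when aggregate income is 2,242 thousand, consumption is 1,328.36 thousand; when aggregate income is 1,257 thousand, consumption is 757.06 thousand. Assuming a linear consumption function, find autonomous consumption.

a = 28

MPC = ΔC/ΔY = (1328.36 − 757.06)/(2242 − 1257) = 571.3/985 = 0.58
a = C − MPC·Y = 757.06 − 0.58(1257) = 757.06 − 729.06 = 28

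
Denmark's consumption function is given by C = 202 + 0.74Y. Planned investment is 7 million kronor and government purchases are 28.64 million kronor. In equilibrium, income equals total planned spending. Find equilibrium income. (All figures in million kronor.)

Y = C + I + G = 202 + 0.74Y + 7 + 28.64
Y − 0.74Y = 237.64
0.26Y = 237.64, so Y = 237.64/0.26 = 914

Y = 914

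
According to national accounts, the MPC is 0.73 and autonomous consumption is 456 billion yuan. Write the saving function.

S = Y − C = Y − (456 + 0.73Y) = -456 + (1 − 0.73)Y

S = -456 + 0.27Y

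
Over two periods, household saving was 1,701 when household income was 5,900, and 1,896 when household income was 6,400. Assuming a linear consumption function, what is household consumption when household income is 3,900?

C = 2979

MPS = ΔS/ΔY = (1896 − 1701)/(6400 − 5900) = 195/500 = 0.39
MPC = 1 − MPS = 0.61
Autonomous saving = 1701 − 0.39(5900) = -600, so a = 600
C = 600 + 0.61(3900) = 600 + 2379 = 2979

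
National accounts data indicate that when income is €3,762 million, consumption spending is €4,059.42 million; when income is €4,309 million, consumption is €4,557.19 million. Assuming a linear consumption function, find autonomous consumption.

a = 636

MPC = ΔC/ΔY = (4557.19 − 4059.42)/(4309 − 3762) = 497.77/547 = 0.91
a = C − MPC·Y = 4059.42 − 0.91(3762) = 4059.42 − 3423.42 = 636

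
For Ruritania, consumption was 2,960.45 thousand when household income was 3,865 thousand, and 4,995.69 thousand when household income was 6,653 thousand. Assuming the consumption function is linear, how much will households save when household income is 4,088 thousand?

MPC = (4995.69 − 2960.45)/(6653 − 3865) = 2035.24/2788 = 0.73
a = 2960.45 − 0.73(3865) = 2960.45 − 2821.45 = 139
C = 139 + 0.73(4088) = 3123.24
S = 4088 − 3123.24 = 964.76

S = 964.76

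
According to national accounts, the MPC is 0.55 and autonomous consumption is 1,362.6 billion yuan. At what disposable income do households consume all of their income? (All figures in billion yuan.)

Y = 3028

At break-even, C = Y: 1362.6 + 0.55Y = Y
0.45Y = 1362.6, so Y = 1362.6/0.45 = 3028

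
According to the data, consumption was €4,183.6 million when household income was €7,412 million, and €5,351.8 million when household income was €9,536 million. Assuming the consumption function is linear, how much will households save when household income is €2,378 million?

MPC = (5351.8 − 4183.6)/(9536 − 7412) = 1168.2/2124 = 0.55
a = 4183.6 − 0.55(7412) = 4183.6 − 4076.6 = 107
C = 107 + 0.55(2378) = 1414.9
S = 2378 − 1414.9 = 963.1

S = 963.1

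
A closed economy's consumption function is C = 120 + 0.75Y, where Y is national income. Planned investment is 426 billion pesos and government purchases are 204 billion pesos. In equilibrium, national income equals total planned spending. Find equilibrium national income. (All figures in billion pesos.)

Y = 3000

Y = C + I + G = 120 + 0.75Y + 426 + 204
Y − 0.75Y = 750
0.25Y = 750, so Y = 750/0.25 = 3000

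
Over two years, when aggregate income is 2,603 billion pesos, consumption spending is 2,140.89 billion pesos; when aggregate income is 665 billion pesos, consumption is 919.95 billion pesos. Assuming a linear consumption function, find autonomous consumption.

MPC = ΔC/ΔY = (2140.89 − 919.95)/(2603 − 665) = 1220.94/1938 = 0.63
a = C − MPC·Y = 919.95 − 0.63(665) = 919.95 − 418.95 = 501

a = 501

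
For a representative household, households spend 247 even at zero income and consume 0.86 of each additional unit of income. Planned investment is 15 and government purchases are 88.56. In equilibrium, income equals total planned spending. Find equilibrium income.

Y = 2504

Y = C + I + G = 247 + 0.86Y + 15 + 88.56
Y − 0.86Y = 350.56
0.14Y = 350.56, so Y = 350.56/0.14 = 2504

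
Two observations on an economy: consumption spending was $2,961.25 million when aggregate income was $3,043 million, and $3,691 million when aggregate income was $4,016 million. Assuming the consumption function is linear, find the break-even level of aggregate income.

MPC = (3691 − 2961.25)/(4016 − 3043) = 729.75/973 = 0.75
a = 2961.25 − 0.75(3043) = 2961.25 − 2282.25 = 679
Break-even: Y = a/(1−MPC) = 679/0.25 = 2716

Y = 2716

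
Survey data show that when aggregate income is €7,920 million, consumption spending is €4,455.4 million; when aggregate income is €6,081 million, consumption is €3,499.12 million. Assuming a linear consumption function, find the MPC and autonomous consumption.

MPC = 0.52; a = 337

MPC = ΔC/ΔY = (4455.4 − 3499.12)/(7920 − 6081) = 956.28/1839 = 0.52
a = C − MPC·Y = 3499.12 − 0.52(6081) = 3499.12 − 3162.12 = 337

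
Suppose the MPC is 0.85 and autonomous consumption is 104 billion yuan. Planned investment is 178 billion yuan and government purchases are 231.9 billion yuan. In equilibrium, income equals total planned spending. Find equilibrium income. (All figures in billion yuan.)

Y = 3426

Y = C + I + G = 104 + 0.85Y + 178 + 231.9
Y − 0.85Y = 513.9
0.15Y = 513.9, so Y = 513.9/0.15 = 3426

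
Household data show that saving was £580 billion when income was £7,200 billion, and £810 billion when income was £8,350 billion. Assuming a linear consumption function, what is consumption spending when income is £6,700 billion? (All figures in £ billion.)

C = 6220

MPS = ΔS/ΔY = (810 − 580)/(8350 − 7200) = 230/1150 = 0.2
MPC = 1 − MPS = 0.8
Autonomous saving = 580 − 0.2(7200) = -860, so a = 860
C = 860 + 0.8(6700) = 860 + 5360 = 6220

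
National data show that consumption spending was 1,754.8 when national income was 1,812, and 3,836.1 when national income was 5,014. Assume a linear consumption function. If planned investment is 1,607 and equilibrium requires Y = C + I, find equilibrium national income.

MPC = (3836.1 − 1754.8)/(5014 − 1812) = 2081.3/3202 = 0.65
a = 1754.8 − 0.65(1812) = 577
Equilibrium: Y = 577 + 0.65Y + 1607
0.35Y = 2184, so Y = 2184/0.35 = 6240

Y = 6240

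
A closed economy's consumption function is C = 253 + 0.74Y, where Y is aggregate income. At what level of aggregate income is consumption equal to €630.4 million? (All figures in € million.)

253 + 0.74Y = 630.4
0.74Y = 377.4, so Y = 377.4/0.74 = 510

Y = 510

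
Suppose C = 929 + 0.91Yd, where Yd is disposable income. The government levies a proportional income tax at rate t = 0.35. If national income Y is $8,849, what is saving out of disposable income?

Yd = (1 − 0.35)(8849) = 0.65(8849) = 5751.85
C = 929 + 0.91(5751.85) = 929 + 5234.1835 = 6163.1835
S = Yd − C = 5751.85 − 6163.1835 = -411.3335

S = -411.3335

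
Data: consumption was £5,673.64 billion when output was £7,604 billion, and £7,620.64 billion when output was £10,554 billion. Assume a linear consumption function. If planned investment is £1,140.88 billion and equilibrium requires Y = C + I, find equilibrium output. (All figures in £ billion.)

Y = 5282

MPC = (7620.64 − 5673.64)/(10554 − 7604) = 1947/2950 = 0.66
a = 5673.64 − 0.66(7604) = 655
Equilibrium: Y = 655 + 0.66Y + 1140.88
0.34Y = 1795.88, so Y = 1795.88/0.34 = 5282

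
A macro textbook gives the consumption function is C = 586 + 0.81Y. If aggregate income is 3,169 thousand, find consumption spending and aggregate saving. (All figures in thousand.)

C = 586 + 0.81(3169) = 586 + 2566.89 = 3152.89
S = Y − C = 3169 − 3152.89 = 16.11

C = 3152.89; S = 16.11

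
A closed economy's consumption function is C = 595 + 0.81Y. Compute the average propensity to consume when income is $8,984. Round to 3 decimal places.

C = 595 + 0.81(8984) = 7872.04
APC = C/Y = 7872.04/8984 = 0.876

APC = 0.876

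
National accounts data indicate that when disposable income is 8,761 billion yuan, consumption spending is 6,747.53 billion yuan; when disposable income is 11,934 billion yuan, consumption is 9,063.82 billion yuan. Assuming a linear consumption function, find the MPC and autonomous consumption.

MPC = 0.73; a = 352

MPC = ΔC/ΔY = (9063.82 − 6747.53)/(11934 − 8761) = 2316.29/3173 = 0.73
a = C − MPC·Y = 6747.53 − 0.73(8761) = 6747.53 − 6395.53 = 352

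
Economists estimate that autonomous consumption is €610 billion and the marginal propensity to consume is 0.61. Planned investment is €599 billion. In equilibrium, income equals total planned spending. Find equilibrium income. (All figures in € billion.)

Y = C + I = 610 + 0.61Y + 599
Y − 0.61Y = 1209
0.39Y = 1209, so Y = 1209/0.39 = 3100

Y = 3100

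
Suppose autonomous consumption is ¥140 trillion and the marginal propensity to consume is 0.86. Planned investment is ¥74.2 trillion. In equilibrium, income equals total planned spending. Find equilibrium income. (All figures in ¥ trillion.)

Y = 1530

Y = C + I = 140 + 0.86Y + 74.2
Y − 0.86Y = 214.2
0.14Y = 214.2, so Y = 214.2/0.14 = 1530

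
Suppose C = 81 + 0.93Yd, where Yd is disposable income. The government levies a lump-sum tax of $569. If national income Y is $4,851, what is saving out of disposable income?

Yd = Y − T = 4851 − 569 = 4282
C = 81 + 0.93(4282) = 81 + 3982.26 = 4063.26
S = Yd − C = 4282 − 4063.26 = 218.74

S = 218.74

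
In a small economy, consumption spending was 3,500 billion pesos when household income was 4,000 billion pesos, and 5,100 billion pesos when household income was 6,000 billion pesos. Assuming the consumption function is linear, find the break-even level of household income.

MPC = (5100 − 3500)/(6000 − 4000) = 1600/2000 = 0.8
a = 3500 − 0.8(4000) = 3500 − 3200 = 300
Break-even: Y = a/(1−MPC) = 300/0.2 = 1500

Y = 1500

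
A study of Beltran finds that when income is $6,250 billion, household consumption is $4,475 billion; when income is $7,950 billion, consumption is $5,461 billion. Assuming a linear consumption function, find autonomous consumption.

MPC = ΔC/ΔY = (5461 − 4475)/(7950 − 6250) = 986/1700 = 0.58
a = C − MPC·Y = 4475 − 0.58(6250) = 4475 − 3625 = 850

a = 850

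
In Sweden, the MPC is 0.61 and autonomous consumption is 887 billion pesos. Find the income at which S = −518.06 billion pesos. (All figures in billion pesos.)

S = Y − C = -887 + 0.39Y
-887 + 0.39Y = -518.06, so 0.39Y = 368.94 and Y = 946

Y = 946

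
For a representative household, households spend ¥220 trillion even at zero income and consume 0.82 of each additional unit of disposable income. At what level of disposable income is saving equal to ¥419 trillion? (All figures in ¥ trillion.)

S = Y − C = -220 + 0.18Y
-220 + 0.18Y = 419, so 0.18Y = 639 and Y = 3550

Y = 3550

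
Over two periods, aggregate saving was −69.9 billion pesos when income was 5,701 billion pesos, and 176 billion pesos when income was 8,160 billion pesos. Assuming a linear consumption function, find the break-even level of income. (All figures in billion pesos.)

MPS = ΔS/ΔY = (176 − (-69.9))/(8160 − 5701) = 245.9/2459 = 0.1
MPC = 1 − MPS = 0.9
From S(5701) = -69.9: −a + 0.1(5701) = -69.9, so a = 570.1 − (-69.9) = 640
Break-even (S = 0): Y = a/MPS = 640/0.1 = 6400

Y = 6400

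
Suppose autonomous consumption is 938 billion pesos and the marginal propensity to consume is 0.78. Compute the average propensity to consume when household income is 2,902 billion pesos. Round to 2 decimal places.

C = 938 + 0.78(2902) = 3201.56
APC = C/Y = 3201.56/2902 = 1.10

APC = 1.10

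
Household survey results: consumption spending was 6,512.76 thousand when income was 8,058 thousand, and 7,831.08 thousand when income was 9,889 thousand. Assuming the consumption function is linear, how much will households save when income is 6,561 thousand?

S = 1126.08

MPC = (7831.08 − 6512.76)/(9889 − 8058) = 1318.32/1831 = 0.72
a = 6512.76 − 0.72(8058) = 6512.76 − 5801.76 = 711
C = 711 + 0.72(6561) = 5434.92
S = 6561 − 5434.92 = 1126.08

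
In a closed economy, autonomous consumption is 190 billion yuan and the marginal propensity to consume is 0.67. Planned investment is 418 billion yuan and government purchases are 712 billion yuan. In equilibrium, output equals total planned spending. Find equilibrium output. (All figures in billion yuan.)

Y = C + I + G = 190 + 0.67Y + 418 + 712
Y − 0.67Y = 1320
0.33Y = 1320, so Y = 1320/0.33 = 4000

Y = 4000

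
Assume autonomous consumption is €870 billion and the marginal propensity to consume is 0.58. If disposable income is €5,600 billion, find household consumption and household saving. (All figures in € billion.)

C = 4118; S = 1482

C = 870 + 0.58(5600) = 870 + 3248 = 4118
S = Y − C = 5600 − 4118 = 1482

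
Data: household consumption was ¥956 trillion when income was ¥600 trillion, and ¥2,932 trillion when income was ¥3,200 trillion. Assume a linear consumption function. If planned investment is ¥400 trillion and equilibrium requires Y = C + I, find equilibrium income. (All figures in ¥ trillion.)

Y = 3750

MPC = (2932 − 956)/(3200 − 600) = 1976/2600 = 0.76
a = 956 − 0.76(600) = 500
Equilibrium: Y = 500 + 0.76Y + 400
0.24Y = 900, so Y = 900/0.24 = 3750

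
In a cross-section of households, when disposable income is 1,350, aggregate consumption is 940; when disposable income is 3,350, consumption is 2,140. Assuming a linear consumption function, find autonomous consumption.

a = 130

MPC = ΔC/ΔY = (2140 − 940)/(3350 − 1350) = 1200/2000 = 0.6
a = C − MPC·Y = 940 − 0.6(1350) = 940 − 810 = 130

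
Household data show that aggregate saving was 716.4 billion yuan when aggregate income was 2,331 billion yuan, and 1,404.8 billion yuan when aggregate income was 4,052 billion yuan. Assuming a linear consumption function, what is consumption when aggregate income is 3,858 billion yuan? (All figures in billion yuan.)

C = 2530.8

MPS = ΔS/ΔY = (1404.8 − 716.4)/(4052 − 2331) = 688.4/1721 = 0.4
MPC = 1 − MPS = 0.6
Autonomous saving = 716.4 − 0.4(2331) = -216, so a = 216
C = 216 + 0.6(3858) = 216 + 2314.8 = 2530.8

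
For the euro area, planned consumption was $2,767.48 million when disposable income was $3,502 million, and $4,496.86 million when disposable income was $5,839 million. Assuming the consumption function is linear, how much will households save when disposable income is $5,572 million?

S = 1272.72

MPC = (4496.86 − 2767.48)/(5839 − 3502) = 1729.38/2337 = 0.74
a = 2767.48 − 0.74(3502) = 2767.48 − 2591.48 = 176
C = 176 + 0.74(5572) = 4299.28
S = 5572 − 4299.28 = 1272.72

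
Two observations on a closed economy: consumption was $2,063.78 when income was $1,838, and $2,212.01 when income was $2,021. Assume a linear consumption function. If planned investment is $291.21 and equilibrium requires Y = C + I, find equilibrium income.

Y = 4559

MPC = (2212.01 − 2063.78)/(2021 − 1838) = 148.23/183 = 0.81
a = 2063.78 − 0.81(1838) = 575
Equilibrium: Y = 575 + 0.81Y + 291.21
0.19Y = 866.21, so Y = 866.21/0.19 = 4559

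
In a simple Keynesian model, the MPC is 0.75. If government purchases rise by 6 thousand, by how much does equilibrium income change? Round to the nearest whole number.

The multiplier is 1/(1 − MPC) = 1/0.25.
ΔY = 6/0.25 = 24.00 ≈ 24

ΔY ≈ 24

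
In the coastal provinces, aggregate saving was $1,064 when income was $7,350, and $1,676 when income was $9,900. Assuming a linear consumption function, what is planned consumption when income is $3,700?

MPS = ΔS/ΔY = (1676 − 1064)/(9900 − 7350) = 612/2550 = 0.24
MPC = 1 − MPS = 0.76
Autonomous saving = 1064 − 0.24(7350) = -700, so a = 700
C = 700 + 0.76(3700) = 700 + 2812 = 3512

C = 3512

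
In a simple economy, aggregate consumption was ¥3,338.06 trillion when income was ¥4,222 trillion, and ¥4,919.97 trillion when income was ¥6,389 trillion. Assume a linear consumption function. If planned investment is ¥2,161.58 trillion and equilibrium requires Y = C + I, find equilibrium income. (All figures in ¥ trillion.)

MPC = (4919.97 − 3338.06)/(6389 − 4222) = 1581.91/2167 = 0.73
a = 3338.06 − 0.73(4222) = 256
Equilibrium: Y = 256 + 0.73Y + 2161.58
0.27Y = 2417.58, so Y = 2417.58/0.27 = 8954

Y = 8954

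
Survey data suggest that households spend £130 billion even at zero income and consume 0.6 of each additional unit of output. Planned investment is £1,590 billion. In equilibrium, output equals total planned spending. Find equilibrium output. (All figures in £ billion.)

Y = C + I = 130 + 0.6Y + 1590
Y − 0.6Y = 1720
0.4Y = 1720, so Y = 1720/0.4 = 4300

Y = 4300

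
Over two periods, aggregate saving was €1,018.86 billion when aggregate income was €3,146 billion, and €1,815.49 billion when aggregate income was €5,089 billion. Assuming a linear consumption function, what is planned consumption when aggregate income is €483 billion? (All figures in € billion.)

C = 555.97

MPS = ΔS/ΔY = (1815.49 − 1018.86)/(5089 − 3146) = 796.63/1943 = 0.41
MPC = 1 − MPS = 0.59
Autonomous saving = 1018.86 − 0.41(3146) = -271, so a = 271
C = 271 + 0.59(483) = 271 + 284.97 = 555.97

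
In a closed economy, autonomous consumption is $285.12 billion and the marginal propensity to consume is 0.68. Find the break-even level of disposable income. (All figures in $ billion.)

Y = 891

At break-even, C = Y: 285.12 + 0.68Y = Y
0.32Y = 285.12, so Y = 285.12/0.32 = 891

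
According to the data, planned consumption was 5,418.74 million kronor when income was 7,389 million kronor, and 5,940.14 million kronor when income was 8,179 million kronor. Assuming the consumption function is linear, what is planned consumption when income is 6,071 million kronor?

MPC = (5940.14 − 5418.74)/(8179 − 7389) = 521.4/790 = 0.66
a = 5418.74 − 0.66(7389) = 5418.74 − 4876.74 = 542
C = 542 + 0.66(6071) = 542 + 4006.86 = 4548.86

C = 4548.86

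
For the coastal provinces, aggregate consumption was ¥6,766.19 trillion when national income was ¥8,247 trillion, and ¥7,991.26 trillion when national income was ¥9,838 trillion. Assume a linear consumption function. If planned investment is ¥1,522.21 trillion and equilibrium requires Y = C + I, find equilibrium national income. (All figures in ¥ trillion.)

MPC = (7991.26 − 6766.19)/(9838 − 8247) = 1225.07/1591 = 0.77
a = 6766.19 − 0.77(8247) = 416
Equilibrium: Y = 416 + 0.77Y + 1522.21
0.23Y = 1938.21, so Y = 1938.21/0.23 = 8427

Y = 8427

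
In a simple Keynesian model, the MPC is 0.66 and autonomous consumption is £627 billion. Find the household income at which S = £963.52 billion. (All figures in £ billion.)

S = Y − C = -627 + 0.34Y
-627 + 0.34Y = 963.52, so 0.34Y = 1590.52 and Y = 4678

Y = 4678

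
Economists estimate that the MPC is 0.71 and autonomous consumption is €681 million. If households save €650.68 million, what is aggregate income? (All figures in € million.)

Y = 4592

S = Y − C = -681 + 0.29Y
-681 + 0.29Y = 650.68, so 0.29Y = 1331.68 and Y = 4592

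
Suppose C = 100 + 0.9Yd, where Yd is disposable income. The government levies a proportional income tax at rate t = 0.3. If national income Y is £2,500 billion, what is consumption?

C = 1675

Yd = (1 − 0.3)(2500) = 0.7(2500) = 1750
C = 100 + 0.9(1750) = 100 + 1575 = 1675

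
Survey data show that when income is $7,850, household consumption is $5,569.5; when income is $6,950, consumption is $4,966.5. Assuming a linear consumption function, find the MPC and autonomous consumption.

MPC = 0.67; a = 310

MPC = ΔC/ΔY = (5569.5 − 4966.5)/(7850 − 6950) = 603/900 = 0.67
a = C − MPC·Y = 4966.5 − 0.67(6950) = 4966.5 − 4656.5 = 310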